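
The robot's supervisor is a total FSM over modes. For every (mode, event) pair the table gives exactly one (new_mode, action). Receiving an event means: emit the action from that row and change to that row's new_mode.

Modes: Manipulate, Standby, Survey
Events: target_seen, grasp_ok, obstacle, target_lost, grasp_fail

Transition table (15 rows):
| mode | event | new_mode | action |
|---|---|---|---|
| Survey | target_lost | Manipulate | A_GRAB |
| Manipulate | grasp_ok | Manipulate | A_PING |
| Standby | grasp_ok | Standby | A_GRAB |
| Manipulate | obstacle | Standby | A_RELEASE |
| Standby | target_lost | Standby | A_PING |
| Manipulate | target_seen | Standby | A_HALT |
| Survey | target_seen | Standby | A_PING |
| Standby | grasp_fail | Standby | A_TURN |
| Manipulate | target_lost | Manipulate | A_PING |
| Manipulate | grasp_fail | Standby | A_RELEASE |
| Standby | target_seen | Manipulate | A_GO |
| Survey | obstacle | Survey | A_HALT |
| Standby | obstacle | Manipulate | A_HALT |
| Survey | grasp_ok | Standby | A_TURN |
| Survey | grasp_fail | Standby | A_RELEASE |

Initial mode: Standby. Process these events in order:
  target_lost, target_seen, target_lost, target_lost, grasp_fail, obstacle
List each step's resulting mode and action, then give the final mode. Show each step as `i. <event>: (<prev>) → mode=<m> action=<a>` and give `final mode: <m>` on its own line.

final mode: Manipulate

1. target_lost: (Standby) → mode=Standby action=A_PING
2. target_seen: (Standby) → mode=Manipulate action=A_GO
3. target_lost: (Manipulate) → mode=Manipulate action=A_PING
4. target_lost: (Manipulate) → mode=Manipulate action=A_PING
5. grasp_fail: (Manipulate) → mode=Standby action=A_RELEASE
6. obstacle: (Standby) → mode=Manipulate action=A_HALT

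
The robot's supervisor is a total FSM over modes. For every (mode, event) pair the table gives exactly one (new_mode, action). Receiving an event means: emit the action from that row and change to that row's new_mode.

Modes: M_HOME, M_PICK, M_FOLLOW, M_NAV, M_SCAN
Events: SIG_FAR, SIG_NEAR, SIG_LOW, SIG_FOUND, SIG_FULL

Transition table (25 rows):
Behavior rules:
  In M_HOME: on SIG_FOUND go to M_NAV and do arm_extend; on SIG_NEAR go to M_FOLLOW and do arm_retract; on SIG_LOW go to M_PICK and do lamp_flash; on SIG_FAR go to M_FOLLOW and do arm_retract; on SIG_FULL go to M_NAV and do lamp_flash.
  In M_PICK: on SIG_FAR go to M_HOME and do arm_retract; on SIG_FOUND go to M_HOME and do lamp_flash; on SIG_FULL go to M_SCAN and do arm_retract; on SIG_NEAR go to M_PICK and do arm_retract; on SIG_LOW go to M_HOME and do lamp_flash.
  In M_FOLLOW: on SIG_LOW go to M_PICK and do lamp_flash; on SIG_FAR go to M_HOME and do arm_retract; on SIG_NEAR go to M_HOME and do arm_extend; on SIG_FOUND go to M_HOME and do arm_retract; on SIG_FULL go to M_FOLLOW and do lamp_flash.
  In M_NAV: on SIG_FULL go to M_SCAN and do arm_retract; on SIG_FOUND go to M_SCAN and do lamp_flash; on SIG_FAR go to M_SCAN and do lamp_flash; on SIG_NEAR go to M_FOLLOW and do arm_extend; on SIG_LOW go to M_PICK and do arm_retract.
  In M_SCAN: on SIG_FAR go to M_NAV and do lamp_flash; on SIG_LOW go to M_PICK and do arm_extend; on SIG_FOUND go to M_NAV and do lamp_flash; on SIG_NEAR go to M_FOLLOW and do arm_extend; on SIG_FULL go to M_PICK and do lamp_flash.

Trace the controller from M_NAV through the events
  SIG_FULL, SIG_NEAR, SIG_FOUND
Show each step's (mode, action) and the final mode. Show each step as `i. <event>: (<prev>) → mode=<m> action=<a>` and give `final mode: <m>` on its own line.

1. SIG_FULL: (M_NAV) → mode=M_SCAN action=arm_retract
2. SIG_NEAR: (M_SCAN) → mode=M_FOLLOW action=arm_extend
3. SIG_FOUND: (M_FOLLOW) → mode=M_HOME action=arm_retract

final mode: M_HOME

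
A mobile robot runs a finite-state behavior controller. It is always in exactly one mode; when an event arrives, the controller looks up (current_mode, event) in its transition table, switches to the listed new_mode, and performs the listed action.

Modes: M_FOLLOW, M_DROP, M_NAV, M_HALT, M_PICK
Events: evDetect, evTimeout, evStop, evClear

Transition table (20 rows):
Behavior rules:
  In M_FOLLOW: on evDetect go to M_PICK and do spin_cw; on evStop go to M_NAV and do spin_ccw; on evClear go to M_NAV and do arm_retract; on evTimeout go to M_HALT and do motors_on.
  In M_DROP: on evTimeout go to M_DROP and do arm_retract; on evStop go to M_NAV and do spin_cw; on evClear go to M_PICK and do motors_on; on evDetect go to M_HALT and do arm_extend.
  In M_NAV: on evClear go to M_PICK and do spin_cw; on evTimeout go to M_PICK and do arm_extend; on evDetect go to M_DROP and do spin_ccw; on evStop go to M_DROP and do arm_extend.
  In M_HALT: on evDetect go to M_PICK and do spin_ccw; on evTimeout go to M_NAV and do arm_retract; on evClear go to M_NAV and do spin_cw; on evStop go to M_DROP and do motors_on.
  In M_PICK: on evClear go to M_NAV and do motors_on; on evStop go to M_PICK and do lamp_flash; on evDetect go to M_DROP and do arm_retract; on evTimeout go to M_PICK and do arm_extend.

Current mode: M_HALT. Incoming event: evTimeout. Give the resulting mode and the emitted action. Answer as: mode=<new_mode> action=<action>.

mode=M_NAV action=arm_retract

current mode = M_HALT; filter table to that mode:
  (M_HALT, evDetect) → (M_PICK, spin_ccw)
  (M_HALT, evTimeout) → (M_NAV, arm_retract)  ← event matches
  (M_HALT, evClear) → (M_NAV, spin_cw)
  (M_HALT, evStop) → (M_DROP, motors_on)
event = evTimeout selects (M_NAV, arm_retract)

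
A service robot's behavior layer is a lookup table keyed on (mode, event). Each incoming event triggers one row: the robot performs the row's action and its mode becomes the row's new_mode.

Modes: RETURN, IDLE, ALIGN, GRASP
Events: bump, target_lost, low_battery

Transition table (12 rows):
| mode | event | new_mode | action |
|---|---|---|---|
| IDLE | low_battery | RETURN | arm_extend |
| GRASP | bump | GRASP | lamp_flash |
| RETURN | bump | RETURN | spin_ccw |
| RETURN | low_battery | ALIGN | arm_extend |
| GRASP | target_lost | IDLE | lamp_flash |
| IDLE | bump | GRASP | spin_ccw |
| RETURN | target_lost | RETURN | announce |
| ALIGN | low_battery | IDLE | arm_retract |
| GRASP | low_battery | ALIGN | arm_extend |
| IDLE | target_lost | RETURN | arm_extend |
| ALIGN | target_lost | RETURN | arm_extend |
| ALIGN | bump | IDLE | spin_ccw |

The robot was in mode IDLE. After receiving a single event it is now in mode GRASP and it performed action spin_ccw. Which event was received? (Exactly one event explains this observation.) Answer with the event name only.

try bump: (IDLE, bump) → (GRASP, spin_ccw)  ← matches
try target_lost: (IDLE, target_lost) → (RETURN, arm_extend)
try low_battery: (IDLE, low_battery) → (RETURN, arm_extend)

bump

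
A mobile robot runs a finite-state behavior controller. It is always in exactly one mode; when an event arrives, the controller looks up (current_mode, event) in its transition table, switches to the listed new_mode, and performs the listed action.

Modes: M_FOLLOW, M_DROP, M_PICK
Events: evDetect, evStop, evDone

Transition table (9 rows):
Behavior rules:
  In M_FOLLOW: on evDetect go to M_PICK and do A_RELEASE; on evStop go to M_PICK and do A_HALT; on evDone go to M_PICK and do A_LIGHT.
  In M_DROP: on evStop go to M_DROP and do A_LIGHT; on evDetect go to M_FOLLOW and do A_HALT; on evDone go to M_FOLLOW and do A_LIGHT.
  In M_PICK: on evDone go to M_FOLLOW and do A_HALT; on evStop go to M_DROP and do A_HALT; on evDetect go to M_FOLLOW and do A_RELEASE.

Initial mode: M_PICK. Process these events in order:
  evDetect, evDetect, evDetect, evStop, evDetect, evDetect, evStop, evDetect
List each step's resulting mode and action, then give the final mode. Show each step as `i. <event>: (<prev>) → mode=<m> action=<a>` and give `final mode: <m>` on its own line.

1. evDetect: (M_PICK) → mode=M_FOLLOW action=A_RELEASE
2. evDetect: (M_FOLLOW) → mode=M_PICK action=A_RELEASE
3. evDetect: (M_PICK) → mode=M_FOLLOW action=A_RELEASE
4. evStop: (M_FOLLOW) → mode=M_PICK action=A_HALT
5. evDetect: (M_PICK) → mode=M_FOLLOW action=A_RELEASE
6. evDetect: (M_FOLLOW) → mode=M_PICK action=A_RELEASE
7. evStop: (M_PICK) → mode=M_DROP action=A_HALT
8. evDetect: (M_DROP) → mode=M_FOLLOW action=A_HALT

final mode: M_FOLLOW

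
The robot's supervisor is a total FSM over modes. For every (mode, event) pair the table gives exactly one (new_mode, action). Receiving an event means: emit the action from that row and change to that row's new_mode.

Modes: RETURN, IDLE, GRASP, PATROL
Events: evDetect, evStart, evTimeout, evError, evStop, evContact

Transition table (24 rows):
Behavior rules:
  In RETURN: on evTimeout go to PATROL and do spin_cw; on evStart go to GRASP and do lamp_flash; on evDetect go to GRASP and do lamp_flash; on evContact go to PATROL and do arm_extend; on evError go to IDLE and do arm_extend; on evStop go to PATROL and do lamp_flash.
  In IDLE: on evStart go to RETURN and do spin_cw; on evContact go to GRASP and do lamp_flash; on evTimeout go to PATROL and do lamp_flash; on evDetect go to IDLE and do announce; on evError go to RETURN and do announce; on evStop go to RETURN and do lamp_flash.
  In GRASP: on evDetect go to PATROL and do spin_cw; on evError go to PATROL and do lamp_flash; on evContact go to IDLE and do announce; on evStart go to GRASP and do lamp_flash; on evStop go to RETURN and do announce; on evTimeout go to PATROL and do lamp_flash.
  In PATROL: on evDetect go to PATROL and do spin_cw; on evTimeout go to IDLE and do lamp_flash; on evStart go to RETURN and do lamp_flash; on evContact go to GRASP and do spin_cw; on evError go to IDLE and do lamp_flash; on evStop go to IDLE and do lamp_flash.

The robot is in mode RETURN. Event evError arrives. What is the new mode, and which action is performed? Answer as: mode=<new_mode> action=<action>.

mode=IDLE action=arm_extend

current mode = RETURN; filter table to that mode:
  (RETURN, evTimeout) → (PATROL, spin_cw)
  (RETURN, evStart) → (GRASP, lamp_flash)
  (RETURN, evDetect) → (GRASP, lamp_flash)
  (RETURN, evContact) → (PATROL, arm_extend)
  (RETURN, evError) → (IDLE, arm_extend)  ← event matches
  (RETURN, evStop) → (PATROL, lamp_flash)
event = evError selects (IDLE, arm_extend)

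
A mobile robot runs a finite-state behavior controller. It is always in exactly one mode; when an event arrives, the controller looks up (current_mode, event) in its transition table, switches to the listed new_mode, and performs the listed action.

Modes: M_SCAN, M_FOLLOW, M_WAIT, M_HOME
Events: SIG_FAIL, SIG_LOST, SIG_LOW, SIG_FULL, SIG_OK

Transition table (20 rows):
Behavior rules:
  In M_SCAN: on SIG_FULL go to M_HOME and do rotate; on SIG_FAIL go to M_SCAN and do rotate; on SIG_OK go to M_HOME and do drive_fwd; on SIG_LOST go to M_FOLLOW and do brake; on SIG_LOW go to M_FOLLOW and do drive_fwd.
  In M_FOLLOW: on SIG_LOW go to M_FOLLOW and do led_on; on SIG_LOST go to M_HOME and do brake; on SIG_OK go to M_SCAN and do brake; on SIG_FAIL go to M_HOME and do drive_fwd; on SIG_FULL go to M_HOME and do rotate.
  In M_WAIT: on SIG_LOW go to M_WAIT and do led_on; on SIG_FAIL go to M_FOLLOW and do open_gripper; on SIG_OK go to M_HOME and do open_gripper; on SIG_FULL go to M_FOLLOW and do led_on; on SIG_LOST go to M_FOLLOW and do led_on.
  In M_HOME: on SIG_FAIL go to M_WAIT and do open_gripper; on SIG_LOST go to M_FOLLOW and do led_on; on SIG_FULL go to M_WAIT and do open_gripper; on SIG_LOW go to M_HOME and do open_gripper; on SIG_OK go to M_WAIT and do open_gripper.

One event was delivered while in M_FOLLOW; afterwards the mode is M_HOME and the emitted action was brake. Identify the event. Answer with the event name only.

SIG_LOST

try SIG_FAIL: (M_FOLLOW, SIG_FAIL) → (M_HOME, drive_fwd)
try SIG_LOST: (M_FOLLOW, SIG_LOST) → (M_HOME, brake)  ← matches
try SIG_LOW: (M_FOLLOW, SIG_LOW) → (M_FOLLOW, led_on)
try SIG_FULL: (M_FOLLOW, SIG_FULL) → (M_HOME, rotate)
try SIG_OK: (M_FOLLOW, SIG_OK) → (M_SCAN, brake)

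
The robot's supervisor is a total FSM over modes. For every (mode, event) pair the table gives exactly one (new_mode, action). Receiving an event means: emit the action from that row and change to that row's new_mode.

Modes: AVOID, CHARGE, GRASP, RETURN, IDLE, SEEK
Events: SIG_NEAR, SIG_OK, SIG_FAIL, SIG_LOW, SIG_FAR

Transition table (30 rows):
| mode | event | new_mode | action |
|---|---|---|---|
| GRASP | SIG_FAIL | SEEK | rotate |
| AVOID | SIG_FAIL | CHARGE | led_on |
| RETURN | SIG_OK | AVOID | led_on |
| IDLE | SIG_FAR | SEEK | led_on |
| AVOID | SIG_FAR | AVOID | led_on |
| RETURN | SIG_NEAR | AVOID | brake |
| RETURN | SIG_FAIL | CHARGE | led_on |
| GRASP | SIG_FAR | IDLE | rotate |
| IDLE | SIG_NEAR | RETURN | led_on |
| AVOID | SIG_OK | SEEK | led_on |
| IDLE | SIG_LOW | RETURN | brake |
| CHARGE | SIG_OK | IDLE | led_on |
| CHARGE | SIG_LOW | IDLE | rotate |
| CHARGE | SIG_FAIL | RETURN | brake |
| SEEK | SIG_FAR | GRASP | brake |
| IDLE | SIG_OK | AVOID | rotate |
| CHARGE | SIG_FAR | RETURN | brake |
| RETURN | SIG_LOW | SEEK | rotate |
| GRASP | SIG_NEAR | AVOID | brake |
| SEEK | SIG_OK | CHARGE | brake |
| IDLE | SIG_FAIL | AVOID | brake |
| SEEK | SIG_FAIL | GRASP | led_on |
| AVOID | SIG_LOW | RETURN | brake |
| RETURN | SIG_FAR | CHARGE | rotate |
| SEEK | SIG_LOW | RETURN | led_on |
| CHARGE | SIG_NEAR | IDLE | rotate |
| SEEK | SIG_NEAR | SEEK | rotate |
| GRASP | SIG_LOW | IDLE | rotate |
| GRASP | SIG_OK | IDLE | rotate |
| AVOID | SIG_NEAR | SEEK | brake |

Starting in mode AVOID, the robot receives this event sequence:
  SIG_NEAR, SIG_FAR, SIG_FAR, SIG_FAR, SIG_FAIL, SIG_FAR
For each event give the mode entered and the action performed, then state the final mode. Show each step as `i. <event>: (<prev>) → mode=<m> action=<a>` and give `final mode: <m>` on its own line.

1. SIG_NEAR: (AVOID) → mode=SEEK action=brake
2. SIG_FAR: (SEEK) → mode=GRASP action=brake
3. SIG_FAR: (GRASP) → mode=IDLE action=rotate
4. SIG_FAR: (IDLE) → mode=SEEK action=led_on
5. SIG_FAIL: (SEEK) → mode=GRASP action=led_on
6. SIG_FAR: (GRASP) → mode=IDLE action=rotate

final mode: IDLE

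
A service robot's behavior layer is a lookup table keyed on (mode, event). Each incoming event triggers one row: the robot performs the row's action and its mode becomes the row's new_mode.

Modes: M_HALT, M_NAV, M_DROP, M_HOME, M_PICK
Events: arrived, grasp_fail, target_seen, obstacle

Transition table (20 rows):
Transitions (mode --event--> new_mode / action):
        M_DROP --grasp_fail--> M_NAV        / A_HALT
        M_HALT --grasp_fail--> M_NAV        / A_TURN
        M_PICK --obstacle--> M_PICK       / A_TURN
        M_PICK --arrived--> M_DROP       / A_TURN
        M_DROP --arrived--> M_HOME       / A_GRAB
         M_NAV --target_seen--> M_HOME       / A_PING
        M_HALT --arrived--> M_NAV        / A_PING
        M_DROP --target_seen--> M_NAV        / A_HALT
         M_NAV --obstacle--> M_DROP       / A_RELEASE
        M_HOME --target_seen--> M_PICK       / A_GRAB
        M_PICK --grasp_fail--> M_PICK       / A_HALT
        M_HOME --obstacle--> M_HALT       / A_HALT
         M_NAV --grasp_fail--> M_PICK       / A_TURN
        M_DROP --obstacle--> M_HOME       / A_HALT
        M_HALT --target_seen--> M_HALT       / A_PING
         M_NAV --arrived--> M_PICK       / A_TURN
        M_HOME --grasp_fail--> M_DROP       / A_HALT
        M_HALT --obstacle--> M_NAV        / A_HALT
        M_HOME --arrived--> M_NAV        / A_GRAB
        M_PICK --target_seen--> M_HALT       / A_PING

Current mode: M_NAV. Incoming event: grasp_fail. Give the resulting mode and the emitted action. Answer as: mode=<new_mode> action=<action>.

mode=M_PICK action=A_TURN

current mode = M_NAV; filter table to that mode:
  (M_NAV, target_seen) → (M_HOME, A_PING)
  (M_NAV, obstacle) → (M_DROP, A_RELEASE)
  (M_NAV, grasp_fail) → (M_PICK, A_TURN)  ← event matches
  (M_NAV, arrived) → (M_PICK, A_TURN)
event = grasp_fail selects (M_PICK, A_TURN)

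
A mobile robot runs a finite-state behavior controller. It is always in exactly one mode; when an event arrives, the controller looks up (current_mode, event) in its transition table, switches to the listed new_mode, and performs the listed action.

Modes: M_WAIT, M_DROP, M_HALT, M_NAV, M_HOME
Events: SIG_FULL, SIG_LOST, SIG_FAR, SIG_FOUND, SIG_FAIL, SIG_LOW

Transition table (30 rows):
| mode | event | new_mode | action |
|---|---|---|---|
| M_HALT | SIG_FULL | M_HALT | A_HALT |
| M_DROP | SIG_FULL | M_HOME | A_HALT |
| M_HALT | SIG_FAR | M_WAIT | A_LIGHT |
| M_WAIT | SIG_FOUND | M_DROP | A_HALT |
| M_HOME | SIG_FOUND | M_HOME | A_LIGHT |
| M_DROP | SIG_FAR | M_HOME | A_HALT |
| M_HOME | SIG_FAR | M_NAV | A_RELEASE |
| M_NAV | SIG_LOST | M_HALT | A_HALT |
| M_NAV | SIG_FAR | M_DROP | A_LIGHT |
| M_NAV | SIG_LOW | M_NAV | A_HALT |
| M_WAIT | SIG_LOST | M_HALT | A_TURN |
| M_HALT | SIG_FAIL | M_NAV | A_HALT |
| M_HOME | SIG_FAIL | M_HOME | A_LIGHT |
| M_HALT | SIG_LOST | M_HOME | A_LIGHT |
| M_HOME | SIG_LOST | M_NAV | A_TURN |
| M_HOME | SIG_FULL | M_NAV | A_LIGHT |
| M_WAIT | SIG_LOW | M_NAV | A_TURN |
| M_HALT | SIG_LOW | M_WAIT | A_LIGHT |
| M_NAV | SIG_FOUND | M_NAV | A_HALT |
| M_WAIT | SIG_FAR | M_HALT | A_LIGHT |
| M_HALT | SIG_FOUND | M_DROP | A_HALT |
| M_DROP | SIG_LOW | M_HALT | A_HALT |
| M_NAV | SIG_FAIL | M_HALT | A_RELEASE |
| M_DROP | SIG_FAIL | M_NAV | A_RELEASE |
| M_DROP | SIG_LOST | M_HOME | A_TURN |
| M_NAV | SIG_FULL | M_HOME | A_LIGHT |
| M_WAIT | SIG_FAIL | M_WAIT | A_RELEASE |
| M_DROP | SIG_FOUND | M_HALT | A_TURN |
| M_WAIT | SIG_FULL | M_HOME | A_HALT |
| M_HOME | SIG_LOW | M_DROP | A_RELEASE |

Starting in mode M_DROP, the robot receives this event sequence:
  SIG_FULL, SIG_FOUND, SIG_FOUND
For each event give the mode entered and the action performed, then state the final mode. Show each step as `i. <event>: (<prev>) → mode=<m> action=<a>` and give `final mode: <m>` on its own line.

1. SIG_FULL: (M_DROP) → mode=M_HOME action=A_HALT
2. SIG_FOUND: (M_HOME) → mode=M_HOME action=A_LIGHT
3. SIG_FOUND: (M_HOME) → mode=M_HOME action=A_LIGHT

final mode: M_HOME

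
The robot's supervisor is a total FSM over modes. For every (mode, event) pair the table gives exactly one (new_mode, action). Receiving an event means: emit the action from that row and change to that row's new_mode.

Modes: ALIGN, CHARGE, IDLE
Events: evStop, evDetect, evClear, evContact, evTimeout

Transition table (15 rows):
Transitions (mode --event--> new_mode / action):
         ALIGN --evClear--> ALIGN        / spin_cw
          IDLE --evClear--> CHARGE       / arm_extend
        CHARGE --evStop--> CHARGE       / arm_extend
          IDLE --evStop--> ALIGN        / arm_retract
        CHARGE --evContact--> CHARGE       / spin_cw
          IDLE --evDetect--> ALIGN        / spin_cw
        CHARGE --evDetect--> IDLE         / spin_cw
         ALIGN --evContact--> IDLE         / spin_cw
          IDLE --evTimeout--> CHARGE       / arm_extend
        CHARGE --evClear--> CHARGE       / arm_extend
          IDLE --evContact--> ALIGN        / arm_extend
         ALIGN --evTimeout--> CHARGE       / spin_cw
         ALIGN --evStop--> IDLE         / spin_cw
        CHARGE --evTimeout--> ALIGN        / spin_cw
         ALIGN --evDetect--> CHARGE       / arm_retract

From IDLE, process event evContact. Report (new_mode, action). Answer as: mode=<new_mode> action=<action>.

current mode = IDLE; filter table to that mode:
  (IDLE, evClear) → (CHARGE, arm_extend)
  (IDLE, evStop) → (ALIGN, arm_retract)
  (IDLE, evDetect) → (ALIGN, spin_cw)
  (IDLE, evTimeout) → (CHARGE, arm_extend)
  (IDLE, evContact) → (ALIGN, arm_extend)  ← event matches
event = evContact selects (ALIGN, arm_extend)

mode=ALIGN action=arm_extend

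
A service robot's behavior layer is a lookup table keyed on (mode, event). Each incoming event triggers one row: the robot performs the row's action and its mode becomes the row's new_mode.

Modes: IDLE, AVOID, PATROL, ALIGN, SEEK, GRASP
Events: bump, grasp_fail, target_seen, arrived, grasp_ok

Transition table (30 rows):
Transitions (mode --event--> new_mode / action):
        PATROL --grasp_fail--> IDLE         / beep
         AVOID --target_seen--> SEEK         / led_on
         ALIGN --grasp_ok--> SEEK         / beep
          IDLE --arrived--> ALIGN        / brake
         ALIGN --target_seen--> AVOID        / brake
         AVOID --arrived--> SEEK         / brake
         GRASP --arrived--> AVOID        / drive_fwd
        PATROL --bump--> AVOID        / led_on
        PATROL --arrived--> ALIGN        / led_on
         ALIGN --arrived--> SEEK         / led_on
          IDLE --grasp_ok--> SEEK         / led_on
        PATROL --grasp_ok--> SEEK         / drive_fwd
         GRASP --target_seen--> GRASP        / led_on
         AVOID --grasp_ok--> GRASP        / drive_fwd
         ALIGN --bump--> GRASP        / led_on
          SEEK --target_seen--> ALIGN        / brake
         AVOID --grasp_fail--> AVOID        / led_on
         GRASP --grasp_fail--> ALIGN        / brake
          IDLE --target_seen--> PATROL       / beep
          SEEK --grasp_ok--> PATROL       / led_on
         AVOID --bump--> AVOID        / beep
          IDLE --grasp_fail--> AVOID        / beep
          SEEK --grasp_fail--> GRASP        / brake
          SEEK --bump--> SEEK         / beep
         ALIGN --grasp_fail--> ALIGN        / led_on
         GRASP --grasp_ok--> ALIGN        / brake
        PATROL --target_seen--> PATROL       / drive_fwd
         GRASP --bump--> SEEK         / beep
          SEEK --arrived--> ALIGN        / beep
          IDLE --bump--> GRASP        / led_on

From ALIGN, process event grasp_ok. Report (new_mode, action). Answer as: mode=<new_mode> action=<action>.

mode=SEEK action=beep

current mode = ALIGN; filter table to that mode:
  (ALIGN, grasp_ok) → (SEEK, beep)  ← event matches
  (ALIGN, target_seen) → (AVOID, brake)
  (ALIGN, arrived) → (SEEK, led_on)
  (ALIGN, bump) → (GRASP, led_on)
  (ALIGN, grasp_fail) → (ALIGN, led_on)
event = grasp_ok selects (SEEK, beep)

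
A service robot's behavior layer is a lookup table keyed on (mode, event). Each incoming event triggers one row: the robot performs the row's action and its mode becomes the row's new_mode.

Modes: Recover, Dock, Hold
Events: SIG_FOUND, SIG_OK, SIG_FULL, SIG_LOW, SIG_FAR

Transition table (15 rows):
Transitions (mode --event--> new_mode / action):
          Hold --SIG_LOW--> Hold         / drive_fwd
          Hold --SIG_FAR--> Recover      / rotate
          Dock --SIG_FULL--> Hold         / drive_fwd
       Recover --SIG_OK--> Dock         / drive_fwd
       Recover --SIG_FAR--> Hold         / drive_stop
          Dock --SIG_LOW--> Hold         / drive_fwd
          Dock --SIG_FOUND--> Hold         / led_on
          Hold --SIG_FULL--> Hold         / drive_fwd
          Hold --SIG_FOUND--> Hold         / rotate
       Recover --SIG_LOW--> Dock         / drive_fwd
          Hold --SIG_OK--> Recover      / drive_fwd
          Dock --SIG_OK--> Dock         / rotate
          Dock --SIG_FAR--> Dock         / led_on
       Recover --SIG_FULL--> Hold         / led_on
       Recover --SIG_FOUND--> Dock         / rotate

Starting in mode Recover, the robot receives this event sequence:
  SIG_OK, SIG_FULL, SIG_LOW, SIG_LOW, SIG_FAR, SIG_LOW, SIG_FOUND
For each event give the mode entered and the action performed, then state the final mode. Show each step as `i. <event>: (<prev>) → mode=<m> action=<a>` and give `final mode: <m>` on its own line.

1. SIG_OK: (Recover) → mode=Dock action=drive_fwd
2. SIG_FULL: (Dock) → mode=Hold action=drive_fwd
3. SIG_LOW: (Hold) → mode=Hold action=drive_fwd
4. SIG_LOW: (Hold) → mode=Hold action=drive_fwd
5. SIG_FAR: (Hold) → mode=Recover action=rotate
6. SIG_LOW: (Recover) → mode=Dock action=drive_fwd
7. SIG_FOUND: (Dock) → mode=Hold action=led_on

final mode: Hold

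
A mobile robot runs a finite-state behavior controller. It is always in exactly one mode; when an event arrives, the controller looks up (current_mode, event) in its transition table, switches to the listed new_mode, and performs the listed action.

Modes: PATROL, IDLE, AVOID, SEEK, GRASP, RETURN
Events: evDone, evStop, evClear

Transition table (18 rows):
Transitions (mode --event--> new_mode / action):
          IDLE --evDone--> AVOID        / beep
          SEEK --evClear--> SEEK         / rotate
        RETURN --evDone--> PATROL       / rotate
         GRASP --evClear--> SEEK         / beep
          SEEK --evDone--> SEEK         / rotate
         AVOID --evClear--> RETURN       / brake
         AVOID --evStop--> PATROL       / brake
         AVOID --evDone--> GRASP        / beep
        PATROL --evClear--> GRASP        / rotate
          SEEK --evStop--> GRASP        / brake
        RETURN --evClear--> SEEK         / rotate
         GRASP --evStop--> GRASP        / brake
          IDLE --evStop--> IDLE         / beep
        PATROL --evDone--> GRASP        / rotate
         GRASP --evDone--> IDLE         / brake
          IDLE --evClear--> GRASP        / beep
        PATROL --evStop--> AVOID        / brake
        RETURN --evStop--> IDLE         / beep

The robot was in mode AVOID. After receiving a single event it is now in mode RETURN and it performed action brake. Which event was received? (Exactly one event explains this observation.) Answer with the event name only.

evClear

try evDone: (AVOID, evDone) → (GRASP, beep)
try evStop: (AVOID, evStop) → (PATROL, brake)
try evClear: (AVOID, evClear) → (RETURN, brake)  ← matches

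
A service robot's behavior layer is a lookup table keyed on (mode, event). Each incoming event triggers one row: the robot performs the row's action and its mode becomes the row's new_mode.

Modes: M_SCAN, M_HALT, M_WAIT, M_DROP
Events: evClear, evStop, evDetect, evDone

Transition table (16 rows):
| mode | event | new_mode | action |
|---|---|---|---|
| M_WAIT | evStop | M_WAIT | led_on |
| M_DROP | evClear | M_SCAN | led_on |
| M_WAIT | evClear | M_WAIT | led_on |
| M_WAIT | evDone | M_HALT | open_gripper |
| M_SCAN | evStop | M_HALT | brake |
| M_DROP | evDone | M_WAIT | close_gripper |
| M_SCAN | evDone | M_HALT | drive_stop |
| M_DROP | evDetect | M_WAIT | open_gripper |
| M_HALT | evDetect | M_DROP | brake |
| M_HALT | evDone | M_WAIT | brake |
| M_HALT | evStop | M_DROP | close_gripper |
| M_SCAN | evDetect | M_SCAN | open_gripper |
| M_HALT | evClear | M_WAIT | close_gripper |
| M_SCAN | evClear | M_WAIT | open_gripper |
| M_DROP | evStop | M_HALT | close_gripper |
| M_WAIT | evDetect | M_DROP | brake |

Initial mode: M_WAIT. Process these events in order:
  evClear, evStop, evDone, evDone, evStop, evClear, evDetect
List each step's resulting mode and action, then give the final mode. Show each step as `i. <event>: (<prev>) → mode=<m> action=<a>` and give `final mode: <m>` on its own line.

final mode: M_DROP

1. evClear: (M_WAIT) → mode=M_WAIT action=led_on
2. evStop: (M_WAIT) → mode=M_WAIT action=led_on
3. evDone: (M_WAIT) → mode=M_HALT action=open_gripper
4. evDone: (M_HALT) → mode=M_WAIT action=brake
5. evStop: (M_WAIT) → mode=M_WAIT action=led_on
6. evClear: (M_WAIT) → mode=M_WAIT action=led_on
7. evDetect: (M_WAIT) → mode=M_DROP action=brake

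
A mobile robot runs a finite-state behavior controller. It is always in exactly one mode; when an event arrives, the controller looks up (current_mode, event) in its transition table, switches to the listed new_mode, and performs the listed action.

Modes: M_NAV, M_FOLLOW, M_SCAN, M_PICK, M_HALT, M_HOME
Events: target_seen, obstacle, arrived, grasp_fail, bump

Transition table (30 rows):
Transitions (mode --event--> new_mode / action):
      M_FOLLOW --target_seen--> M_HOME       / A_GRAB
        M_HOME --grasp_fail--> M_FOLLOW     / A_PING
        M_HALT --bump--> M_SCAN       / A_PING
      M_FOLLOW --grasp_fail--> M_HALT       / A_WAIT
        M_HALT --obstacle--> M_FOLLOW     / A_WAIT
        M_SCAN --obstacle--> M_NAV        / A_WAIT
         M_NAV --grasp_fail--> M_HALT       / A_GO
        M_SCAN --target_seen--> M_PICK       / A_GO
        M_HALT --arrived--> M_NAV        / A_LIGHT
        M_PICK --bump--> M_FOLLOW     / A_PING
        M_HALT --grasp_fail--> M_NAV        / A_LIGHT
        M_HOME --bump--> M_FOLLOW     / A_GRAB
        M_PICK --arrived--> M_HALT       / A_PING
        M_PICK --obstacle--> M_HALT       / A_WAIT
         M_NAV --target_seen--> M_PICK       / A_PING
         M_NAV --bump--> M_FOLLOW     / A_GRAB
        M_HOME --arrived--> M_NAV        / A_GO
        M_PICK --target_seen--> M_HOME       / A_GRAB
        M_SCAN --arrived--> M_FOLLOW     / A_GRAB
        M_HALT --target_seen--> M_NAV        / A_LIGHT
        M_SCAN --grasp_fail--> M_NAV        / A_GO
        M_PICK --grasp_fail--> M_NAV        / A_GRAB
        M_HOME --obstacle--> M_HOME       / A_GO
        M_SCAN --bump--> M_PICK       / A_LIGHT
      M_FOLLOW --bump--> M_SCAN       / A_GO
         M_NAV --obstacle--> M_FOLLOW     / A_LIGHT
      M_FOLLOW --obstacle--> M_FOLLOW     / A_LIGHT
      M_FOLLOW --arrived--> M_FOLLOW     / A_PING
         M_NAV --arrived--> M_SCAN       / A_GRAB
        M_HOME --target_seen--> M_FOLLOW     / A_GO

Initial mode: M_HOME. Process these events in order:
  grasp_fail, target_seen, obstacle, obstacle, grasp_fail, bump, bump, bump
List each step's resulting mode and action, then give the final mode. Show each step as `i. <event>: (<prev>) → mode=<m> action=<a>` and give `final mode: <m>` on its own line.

final mode: M_FOLLOW

1. grasp_fail: (M_HOME) → mode=M_FOLLOW action=A_PING
2. target_seen: (M_FOLLOW) → mode=M_HOME action=A_GRAB
3. obstacle: (M_HOME) → mode=M_HOME action=A_GO
4. obstacle: (M_HOME) → mode=M_HOME action=A_GO
5. grasp_fail: (M_HOME) → mode=M_FOLLOW action=A_PING
6. bump: (M_FOLLOW) → mode=M_SCAN action=A_GO
7. bump: (M_SCAN) → mode=M_PICK action=A_LIGHT
8. bump: (M_PICK) → mode=M_FOLLOW action=A_PING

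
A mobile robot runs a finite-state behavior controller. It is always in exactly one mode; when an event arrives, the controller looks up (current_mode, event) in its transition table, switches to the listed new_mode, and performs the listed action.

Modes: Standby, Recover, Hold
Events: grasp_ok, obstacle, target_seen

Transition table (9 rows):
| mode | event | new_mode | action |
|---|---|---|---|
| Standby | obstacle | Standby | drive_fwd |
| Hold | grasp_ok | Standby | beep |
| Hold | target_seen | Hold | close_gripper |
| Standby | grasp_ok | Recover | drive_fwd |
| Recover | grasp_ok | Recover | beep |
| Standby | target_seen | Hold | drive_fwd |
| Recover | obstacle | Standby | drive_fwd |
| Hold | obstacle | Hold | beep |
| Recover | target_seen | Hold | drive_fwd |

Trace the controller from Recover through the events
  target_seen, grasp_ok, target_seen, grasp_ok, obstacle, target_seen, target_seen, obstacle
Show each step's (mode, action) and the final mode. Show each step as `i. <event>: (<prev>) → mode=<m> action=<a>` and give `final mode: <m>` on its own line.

final mode: Hold

1. target_seen: (Recover) → mode=Hold action=drive_fwd
2. grasp_ok: (Hold) → mode=Standby action=beep
3. target_seen: (Standby) → mode=Hold action=drive_fwd
4. grasp_ok: (Hold) → mode=Standby action=beep
5. obstacle: (Standby) → mode=Standby action=drive_fwd
6. target_seen: (Standby) → mode=Hold action=drive_fwd
7. target_seen: (Hold) → mode=Hold action=close_gripper
8. obstacle: (Hold) → mode=Hold action=beep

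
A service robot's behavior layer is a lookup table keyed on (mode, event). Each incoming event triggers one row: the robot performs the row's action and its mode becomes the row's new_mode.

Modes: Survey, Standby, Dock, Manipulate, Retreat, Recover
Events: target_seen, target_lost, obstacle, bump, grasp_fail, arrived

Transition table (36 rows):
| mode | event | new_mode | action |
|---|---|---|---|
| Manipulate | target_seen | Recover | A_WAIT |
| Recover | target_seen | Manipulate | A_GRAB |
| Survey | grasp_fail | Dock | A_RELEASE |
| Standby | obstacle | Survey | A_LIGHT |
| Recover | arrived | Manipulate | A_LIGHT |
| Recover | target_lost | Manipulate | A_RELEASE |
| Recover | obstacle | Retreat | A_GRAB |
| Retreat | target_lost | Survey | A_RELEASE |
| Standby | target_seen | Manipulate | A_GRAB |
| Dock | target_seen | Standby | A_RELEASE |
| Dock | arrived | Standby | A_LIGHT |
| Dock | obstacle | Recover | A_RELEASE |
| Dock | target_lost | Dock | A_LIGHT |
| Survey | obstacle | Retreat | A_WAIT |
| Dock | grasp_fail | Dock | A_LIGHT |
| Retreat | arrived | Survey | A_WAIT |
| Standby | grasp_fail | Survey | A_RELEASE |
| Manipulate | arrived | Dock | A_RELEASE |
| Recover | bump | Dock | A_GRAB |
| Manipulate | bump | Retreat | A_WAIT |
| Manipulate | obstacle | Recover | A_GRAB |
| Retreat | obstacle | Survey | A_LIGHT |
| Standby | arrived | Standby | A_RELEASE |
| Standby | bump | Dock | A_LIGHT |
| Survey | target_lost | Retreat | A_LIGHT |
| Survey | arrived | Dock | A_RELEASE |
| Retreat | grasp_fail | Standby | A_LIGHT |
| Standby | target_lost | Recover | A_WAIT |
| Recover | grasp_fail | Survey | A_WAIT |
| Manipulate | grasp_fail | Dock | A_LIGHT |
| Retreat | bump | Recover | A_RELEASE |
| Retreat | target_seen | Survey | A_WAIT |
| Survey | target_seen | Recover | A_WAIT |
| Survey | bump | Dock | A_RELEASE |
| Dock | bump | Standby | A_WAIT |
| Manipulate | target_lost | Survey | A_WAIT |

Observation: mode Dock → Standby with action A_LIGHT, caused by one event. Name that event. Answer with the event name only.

try target_seen: (Dock, target_seen) → (Standby, A_RELEASE)
try target_lost: (Dock, target_lost) → (Dock, A_LIGHT)
try obstacle: (Dock, obstacle) → (Recover, A_RELEASE)
try bump: (Dock, bump) → (Standby, A_WAIT)
try grasp_fail: (Dock, grasp_fail) → (Dock, A_LIGHT)
try arrived: (Dock, arrived) → (Standby, A_LIGHT)  ← matches

arrived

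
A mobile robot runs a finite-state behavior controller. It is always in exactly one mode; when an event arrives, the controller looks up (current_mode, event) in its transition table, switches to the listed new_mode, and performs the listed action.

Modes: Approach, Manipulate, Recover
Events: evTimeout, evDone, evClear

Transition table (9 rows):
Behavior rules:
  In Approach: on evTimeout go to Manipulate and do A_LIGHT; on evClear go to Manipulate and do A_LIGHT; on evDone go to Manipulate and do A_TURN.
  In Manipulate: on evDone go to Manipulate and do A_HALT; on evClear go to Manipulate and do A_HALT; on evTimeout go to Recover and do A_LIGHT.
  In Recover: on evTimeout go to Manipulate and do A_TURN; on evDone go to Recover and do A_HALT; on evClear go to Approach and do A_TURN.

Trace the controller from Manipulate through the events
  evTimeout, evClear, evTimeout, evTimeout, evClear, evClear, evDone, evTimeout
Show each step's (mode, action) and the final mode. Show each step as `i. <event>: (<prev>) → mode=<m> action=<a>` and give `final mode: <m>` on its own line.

final mode: Recover

1. evTimeout: (Manipulate) → mode=Recover action=A_LIGHT
2. evClear: (Recover) → mode=Approach action=A_TURN
3. evTimeout: (Approach) → mode=Manipulate action=A_LIGHT
4. evTimeout: (Manipulate) → mode=Recover action=A_LIGHT
5. evClear: (Recover) → mode=Approach action=A_TURN
6. evClear: (Approach) → mode=Manipulate action=A_LIGHT
7. evDone: (Manipulate) → mode=Manipulate action=A_HALT
8. evTimeout: (Manipulate) → mode=Recover action=A_LIGHT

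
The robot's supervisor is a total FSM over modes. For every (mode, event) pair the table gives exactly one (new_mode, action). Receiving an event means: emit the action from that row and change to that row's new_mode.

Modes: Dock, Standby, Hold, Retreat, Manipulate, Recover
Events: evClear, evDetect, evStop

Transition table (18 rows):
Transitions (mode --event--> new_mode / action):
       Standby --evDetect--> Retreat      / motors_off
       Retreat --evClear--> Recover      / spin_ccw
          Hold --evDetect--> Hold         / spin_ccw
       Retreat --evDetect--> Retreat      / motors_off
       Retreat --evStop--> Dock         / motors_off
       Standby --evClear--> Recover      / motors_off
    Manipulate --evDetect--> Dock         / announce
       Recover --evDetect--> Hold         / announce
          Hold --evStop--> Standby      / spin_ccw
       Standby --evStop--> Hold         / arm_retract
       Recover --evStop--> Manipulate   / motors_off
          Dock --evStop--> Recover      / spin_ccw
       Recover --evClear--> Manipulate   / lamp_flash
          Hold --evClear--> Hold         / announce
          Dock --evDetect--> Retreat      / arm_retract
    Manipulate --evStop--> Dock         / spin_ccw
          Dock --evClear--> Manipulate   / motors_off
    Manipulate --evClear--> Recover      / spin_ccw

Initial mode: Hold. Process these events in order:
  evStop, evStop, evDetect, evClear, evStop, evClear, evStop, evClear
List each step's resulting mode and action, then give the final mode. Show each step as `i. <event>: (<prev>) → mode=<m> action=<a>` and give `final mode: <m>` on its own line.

1. evStop: (Hold) → mode=Standby action=spin_ccw
2. evStop: (Standby) → mode=Hold action=arm_retract
3. evDetect: (Hold) → mode=Hold action=spin_ccw
4. evClear: (Hold) → mode=Hold action=announce
5. evStop: (Hold) → mode=Standby action=spin_ccw
6. evClear: (Standby) → mode=Recover action=motors_off
7. evStop: (Recover) → mode=Manipulate action=motors_off
8. evClear: (Manipulate) → mode=Recover action=spin_ccw

final mode: Recover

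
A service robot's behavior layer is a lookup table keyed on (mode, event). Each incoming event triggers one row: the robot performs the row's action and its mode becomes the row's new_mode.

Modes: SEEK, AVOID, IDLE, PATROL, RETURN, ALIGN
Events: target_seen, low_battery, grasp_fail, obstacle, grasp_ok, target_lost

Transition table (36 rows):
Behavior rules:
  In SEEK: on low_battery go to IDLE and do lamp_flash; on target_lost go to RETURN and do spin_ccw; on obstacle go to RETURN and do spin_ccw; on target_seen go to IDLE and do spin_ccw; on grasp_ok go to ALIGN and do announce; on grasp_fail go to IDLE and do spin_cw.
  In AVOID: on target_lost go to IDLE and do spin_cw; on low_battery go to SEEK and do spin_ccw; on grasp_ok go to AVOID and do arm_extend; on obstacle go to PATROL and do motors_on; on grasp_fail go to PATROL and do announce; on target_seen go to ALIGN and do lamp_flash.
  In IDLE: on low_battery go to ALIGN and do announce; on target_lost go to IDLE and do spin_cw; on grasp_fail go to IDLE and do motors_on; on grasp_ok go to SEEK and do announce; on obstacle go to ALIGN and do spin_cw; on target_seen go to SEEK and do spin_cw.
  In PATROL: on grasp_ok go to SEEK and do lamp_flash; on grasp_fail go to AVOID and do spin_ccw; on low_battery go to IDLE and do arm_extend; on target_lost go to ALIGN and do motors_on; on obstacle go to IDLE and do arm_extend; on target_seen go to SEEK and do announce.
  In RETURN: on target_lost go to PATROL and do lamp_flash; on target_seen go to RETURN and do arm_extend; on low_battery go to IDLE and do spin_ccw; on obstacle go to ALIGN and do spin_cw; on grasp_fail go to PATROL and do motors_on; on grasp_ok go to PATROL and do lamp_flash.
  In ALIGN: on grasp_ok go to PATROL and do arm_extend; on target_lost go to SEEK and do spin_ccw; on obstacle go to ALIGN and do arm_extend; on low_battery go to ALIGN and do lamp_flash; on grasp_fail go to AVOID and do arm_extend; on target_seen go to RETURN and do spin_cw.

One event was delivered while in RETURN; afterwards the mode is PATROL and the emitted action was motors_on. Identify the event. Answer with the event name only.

grasp_fail

try target_seen: (RETURN, target_seen) → (RETURN, arm_extend)
try low_battery: (RETURN, low_battery) → (IDLE, spin_ccw)
try grasp_fail: (RETURN, grasp_fail) → (PATROL, motors_on)  ← matches
try obstacle: (RETURN, obstacle) → (ALIGN, spin_cw)
try grasp_ok: (RETURN, grasp_ok) → (PATROL, lamp_flash)
try target_lost: (RETURN, target_lost) → (PATROL, lamp_flash)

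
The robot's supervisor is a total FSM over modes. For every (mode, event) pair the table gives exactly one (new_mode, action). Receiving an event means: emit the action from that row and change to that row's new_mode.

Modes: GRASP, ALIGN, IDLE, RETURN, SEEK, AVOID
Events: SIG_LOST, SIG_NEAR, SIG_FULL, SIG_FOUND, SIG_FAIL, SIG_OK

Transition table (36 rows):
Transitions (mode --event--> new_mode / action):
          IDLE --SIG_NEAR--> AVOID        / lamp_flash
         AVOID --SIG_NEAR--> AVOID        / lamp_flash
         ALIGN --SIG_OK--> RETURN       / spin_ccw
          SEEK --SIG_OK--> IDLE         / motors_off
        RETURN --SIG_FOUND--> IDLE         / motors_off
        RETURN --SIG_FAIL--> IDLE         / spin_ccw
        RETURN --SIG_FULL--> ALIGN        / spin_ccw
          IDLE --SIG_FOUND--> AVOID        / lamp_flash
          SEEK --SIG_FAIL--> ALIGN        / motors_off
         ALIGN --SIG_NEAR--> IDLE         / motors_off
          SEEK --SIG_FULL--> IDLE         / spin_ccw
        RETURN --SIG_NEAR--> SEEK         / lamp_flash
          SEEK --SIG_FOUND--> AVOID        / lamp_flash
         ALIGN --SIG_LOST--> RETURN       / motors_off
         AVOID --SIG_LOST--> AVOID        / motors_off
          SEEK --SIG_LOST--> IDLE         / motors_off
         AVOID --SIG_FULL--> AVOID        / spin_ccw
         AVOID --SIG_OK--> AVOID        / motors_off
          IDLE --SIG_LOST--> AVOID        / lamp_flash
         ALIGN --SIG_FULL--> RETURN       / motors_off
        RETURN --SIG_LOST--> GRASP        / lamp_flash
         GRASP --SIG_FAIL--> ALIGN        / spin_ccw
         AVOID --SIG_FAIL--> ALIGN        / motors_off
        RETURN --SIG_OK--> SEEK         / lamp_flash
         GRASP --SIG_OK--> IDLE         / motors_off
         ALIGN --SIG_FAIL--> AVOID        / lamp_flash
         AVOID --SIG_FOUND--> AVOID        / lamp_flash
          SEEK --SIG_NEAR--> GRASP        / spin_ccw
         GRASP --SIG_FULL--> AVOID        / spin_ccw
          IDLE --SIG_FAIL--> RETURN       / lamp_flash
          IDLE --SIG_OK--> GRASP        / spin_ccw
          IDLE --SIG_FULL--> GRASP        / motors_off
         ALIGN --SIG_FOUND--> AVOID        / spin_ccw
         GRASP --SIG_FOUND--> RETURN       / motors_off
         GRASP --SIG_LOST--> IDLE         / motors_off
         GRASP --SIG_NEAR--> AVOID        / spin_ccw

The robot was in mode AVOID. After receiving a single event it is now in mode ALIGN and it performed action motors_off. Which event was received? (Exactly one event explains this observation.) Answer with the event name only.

SIG_FAIL

try SIG_LOST: (AVOID, SIG_LOST) → (AVOID, motors_off)
try SIG_NEAR: (AVOID, SIG_NEAR) → (AVOID, lamp_flash)
try SIG_FULL: (AVOID, SIG_FULL) → (AVOID, spin_ccw)
try SIG_FOUND: (AVOID, SIG_FOUND) → (AVOID, lamp_flash)
try SIG_FAIL: (AVOID, SIG_FAIL) → (ALIGN, motors_off)  ← matches
try SIG_OK: (AVOID, SIG_OK) → (AVOID, motors_off)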